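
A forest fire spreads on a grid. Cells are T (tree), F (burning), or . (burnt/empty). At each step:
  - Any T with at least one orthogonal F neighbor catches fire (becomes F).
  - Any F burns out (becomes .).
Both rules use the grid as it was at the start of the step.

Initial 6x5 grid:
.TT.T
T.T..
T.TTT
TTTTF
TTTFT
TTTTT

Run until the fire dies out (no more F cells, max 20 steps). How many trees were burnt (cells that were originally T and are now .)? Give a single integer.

Step 1: +5 fires, +2 burnt (F count now 5)
Step 2: +5 fires, +5 burnt (F count now 5)
Step 3: +4 fires, +5 burnt (F count now 4)
Step 4: +3 fires, +4 burnt (F count now 3)
Step 5: +2 fires, +3 burnt (F count now 2)
Step 6: +2 fires, +2 burnt (F count now 2)
Step 7: +0 fires, +2 burnt (F count now 0)
Fire out after step 7
Initially T: 22, now '.': 29
Total burnt (originally-T cells now '.'): 21

Answer: 21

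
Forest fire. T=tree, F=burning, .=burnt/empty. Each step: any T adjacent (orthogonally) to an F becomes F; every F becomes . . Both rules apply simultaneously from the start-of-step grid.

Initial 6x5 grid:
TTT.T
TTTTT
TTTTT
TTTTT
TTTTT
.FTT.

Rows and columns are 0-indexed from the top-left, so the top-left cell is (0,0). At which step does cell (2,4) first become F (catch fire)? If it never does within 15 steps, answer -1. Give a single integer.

Step 1: cell (2,4)='T' (+2 fires, +1 burnt)
Step 2: cell (2,4)='T' (+4 fires, +2 burnt)
Step 3: cell (2,4)='T' (+4 fires, +4 burnt)
Step 4: cell (2,4)='T' (+5 fires, +4 burnt)
Step 5: cell (2,4)='T' (+5 fires, +5 burnt)
Step 6: cell (2,4)='F' (+4 fires, +5 burnt)
  -> target ignites at step 6
Step 7: cell (2,4)='.' (+1 fires, +4 burnt)
Step 8: cell (2,4)='.' (+1 fires, +1 burnt)
Step 9: cell (2,4)='.' (+0 fires, +1 burnt)
  fire out at step 9

6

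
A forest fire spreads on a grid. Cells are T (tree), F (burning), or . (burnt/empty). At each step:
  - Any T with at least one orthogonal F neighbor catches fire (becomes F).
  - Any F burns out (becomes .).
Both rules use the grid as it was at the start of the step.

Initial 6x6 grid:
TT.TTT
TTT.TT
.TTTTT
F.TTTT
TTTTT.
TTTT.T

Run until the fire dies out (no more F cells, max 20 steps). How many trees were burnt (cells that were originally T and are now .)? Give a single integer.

Step 1: +1 fires, +1 burnt (F count now 1)
Step 2: +2 fires, +1 burnt (F count now 2)
Step 3: +2 fires, +2 burnt (F count now 2)
Step 4: +3 fires, +2 burnt (F count now 3)
Step 5: +4 fires, +3 burnt (F count now 4)
Step 6: +4 fires, +4 burnt (F count now 4)
Step 7: +3 fires, +4 burnt (F count now 3)
Step 8: +4 fires, +3 burnt (F count now 4)
Step 9: +3 fires, +4 burnt (F count now 3)
Step 10: +2 fires, +3 burnt (F count now 2)
Step 11: +0 fires, +2 burnt (F count now 0)
Fire out after step 11
Initially T: 29, now '.': 35
Total burnt (originally-T cells now '.'): 28

Answer: 28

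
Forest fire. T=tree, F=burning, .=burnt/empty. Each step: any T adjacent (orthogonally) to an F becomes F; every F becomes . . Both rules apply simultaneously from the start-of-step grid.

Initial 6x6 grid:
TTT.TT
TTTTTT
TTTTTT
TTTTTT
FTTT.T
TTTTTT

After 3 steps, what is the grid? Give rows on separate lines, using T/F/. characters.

Step 1: 3 trees catch fire, 1 burn out
  TTT.TT
  TTTTTT
  TTTTTT
  FTTTTT
  .FTT.T
  FTTTTT
Step 2: 4 trees catch fire, 3 burn out
  TTT.TT
  TTTTTT
  FTTTTT
  .FTTTT
  ..FT.T
  .FTTTT
Step 3: 5 trees catch fire, 4 burn out
  TTT.TT
  FTTTTT
  .FTTTT
  ..FTTT
  ...F.T
  ..FTTT

TTT.TT
FTTTTT
.FTTTT
..FTTT
...F.T
..FTTT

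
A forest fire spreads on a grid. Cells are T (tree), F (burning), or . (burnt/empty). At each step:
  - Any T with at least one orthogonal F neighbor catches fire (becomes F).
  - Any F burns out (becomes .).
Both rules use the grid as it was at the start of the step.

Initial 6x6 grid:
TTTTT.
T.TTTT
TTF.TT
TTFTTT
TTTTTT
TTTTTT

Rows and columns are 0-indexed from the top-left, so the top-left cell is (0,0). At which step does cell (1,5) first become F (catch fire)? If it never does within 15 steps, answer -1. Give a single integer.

Step 1: cell (1,5)='T' (+5 fires, +2 burnt)
Step 2: cell (1,5)='T' (+8 fires, +5 burnt)
Step 3: cell (1,5)='T' (+10 fires, +8 burnt)
Step 4: cell (1,5)='F' (+7 fires, +10 burnt)
  -> target ignites at step 4
Step 5: cell (1,5)='.' (+1 fires, +7 burnt)
Step 6: cell (1,5)='.' (+0 fires, +1 burnt)
  fire out at step 6

4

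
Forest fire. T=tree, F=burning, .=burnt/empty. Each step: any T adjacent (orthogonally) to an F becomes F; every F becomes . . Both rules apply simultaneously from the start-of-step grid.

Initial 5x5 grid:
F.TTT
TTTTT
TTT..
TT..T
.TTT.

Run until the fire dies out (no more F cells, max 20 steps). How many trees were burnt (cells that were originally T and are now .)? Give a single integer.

Step 1: +1 fires, +1 burnt (F count now 1)
Step 2: +2 fires, +1 burnt (F count now 2)
Step 3: +3 fires, +2 burnt (F count now 3)
Step 4: +4 fires, +3 burnt (F count now 4)
Step 5: +3 fires, +4 burnt (F count now 3)
Step 6: +2 fires, +3 burnt (F count now 2)
Step 7: +1 fires, +2 burnt (F count now 1)
Step 8: +0 fires, +1 burnt (F count now 0)
Fire out after step 8
Initially T: 17, now '.': 24
Total burnt (originally-T cells now '.'): 16

Answer: 16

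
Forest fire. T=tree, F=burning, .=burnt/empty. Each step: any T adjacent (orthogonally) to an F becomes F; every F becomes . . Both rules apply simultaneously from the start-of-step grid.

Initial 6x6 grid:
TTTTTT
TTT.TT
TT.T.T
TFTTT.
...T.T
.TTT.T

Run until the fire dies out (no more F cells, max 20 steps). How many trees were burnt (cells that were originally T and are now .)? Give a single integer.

Step 1: +3 fires, +1 burnt (F count now 3)
Step 2: +3 fires, +3 burnt (F count now 3)
Step 3: +6 fires, +3 burnt (F count now 6)
Step 4: +3 fires, +6 burnt (F count now 3)
Step 5: +2 fires, +3 burnt (F count now 2)
Step 6: +2 fires, +2 burnt (F count now 2)
Step 7: +2 fires, +2 burnt (F count now 2)
Step 8: +1 fires, +2 burnt (F count now 1)
Step 9: +1 fires, +1 burnt (F count now 1)
Step 10: +0 fires, +1 burnt (F count now 0)
Fire out after step 10
Initially T: 25, now '.': 34
Total burnt (originally-T cells now '.'): 23

Answer: 23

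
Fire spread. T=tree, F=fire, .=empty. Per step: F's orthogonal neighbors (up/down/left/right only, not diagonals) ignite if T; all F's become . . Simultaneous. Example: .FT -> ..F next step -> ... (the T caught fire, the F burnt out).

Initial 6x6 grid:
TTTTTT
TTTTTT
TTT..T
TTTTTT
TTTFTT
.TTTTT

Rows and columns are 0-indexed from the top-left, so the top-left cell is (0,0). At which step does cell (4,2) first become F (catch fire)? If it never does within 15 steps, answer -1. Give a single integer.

Step 1: cell (4,2)='F' (+4 fires, +1 burnt)
  -> target ignites at step 1
Step 2: cell (4,2)='.' (+6 fires, +4 burnt)
Step 3: cell (4,2)='.' (+6 fires, +6 burnt)
Step 4: cell (4,2)='.' (+4 fires, +6 burnt)
Step 5: cell (4,2)='.' (+5 fires, +4 burnt)
Step 6: cell (4,2)='.' (+5 fires, +5 burnt)
Step 7: cell (4,2)='.' (+2 fires, +5 burnt)
Step 8: cell (4,2)='.' (+0 fires, +2 burnt)
  fire out at step 8

1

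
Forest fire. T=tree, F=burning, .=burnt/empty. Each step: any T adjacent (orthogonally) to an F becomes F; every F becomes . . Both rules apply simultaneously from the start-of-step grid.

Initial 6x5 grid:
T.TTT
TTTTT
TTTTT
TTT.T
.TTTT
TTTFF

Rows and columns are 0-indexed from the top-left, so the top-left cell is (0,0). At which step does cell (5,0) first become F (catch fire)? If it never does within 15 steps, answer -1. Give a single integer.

Step 1: cell (5,0)='T' (+3 fires, +2 burnt)
Step 2: cell (5,0)='T' (+3 fires, +3 burnt)
Step 3: cell (5,0)='F' (+4 fires, +3 burnt)
  -> target ignites at step 3
Step 4: cell (5,0)='.' (+4 fires, +4 burnt)
Step 5: cell (5,0)='.' (+5 fires, +4 burnt)
Step 6: cell (5,0)='.' (+4 fires, +5 burnt)
Step 7: cell (5,0)='.' (+1 fires, +4 burnt)
Step 8: cell (5,0)='.' (+1 fires, +1 burnt)
Step 9: cell (5,0)='.' (+0 fires, +1 burnt)
  fire out at step 9

3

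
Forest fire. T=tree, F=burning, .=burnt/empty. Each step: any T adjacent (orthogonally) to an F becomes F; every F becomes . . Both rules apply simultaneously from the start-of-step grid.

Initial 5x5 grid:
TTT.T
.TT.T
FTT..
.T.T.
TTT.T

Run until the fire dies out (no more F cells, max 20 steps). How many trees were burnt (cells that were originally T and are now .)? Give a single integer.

Step 1: +1 fires, +1 burnt (F count now 1)
Step 2: +3 fires, +1 burnt (F count now 3)
Step 3: +3 fires, +3 burnt (F count now 3)
Step 4: +4 fires, +3 burnt (F count now 4)
Step 5: +0 fires, +4 burnt (F count now 0)
Fire out after step 5
Initially T: 15, now '.': 21
Total burnt (originally-T cells now '.'): 11

Answer: 11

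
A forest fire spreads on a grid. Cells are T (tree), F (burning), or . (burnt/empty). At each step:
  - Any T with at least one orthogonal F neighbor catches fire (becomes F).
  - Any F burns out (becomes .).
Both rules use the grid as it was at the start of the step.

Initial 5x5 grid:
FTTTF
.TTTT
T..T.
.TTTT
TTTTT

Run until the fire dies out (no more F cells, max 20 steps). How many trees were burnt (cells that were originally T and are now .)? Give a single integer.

Answer: 17

Derivation:
Step 1: +3 fires, +2 burnt (F count now 3)
Step 2: +3 fires, +3 burnt (F count now 3)
Step 3: +2 fires, +3 burnt (F count now 2)
Step 4: +1 fires, +2 burnt (F count now 1)
Step 5: +3 fires, +1 burnt (F count now 3)
Step 6: +3 fires, +3 burnt (F count now 3)
Step 7: +1 fires, +3 burnt (F count now 1)
Step 8: +1 fires, +1 burnt (F count now 1)
Step 9: +0 fires, +1 burnt (F count now 0)
Fire out after step 9
Initially T: 18, now '.': 24
Total burnt (originally-T cells now '.'): 17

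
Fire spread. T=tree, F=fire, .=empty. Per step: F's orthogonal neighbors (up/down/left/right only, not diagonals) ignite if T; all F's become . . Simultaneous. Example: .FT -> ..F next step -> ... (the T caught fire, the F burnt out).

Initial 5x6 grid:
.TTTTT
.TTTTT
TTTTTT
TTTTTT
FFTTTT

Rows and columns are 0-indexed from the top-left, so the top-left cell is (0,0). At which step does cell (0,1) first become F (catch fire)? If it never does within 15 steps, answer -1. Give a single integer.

Step 1: cell (0,1)='T' (+3 fires, +2 burnt)
Step 2: cell (0,1)='T' (+4 fires, +3 burnt)
Step 3: cell (0,1)='T' (+4 fires, +4 burnt)
Step 4: cell (0,1)='F' (+5 fires, +4 burnt)
  -> target ignites at step 4
Step 5: cell (0,1)='.' (+4 fires, +5 burnt)
Step 6: cell (0,1)='.' (+3 fires, +4 burnt)
Step 7: cell (0,1)='.' (+2 fires, +3 burnt)
Step 8: cell (0,1)='.' (+1 fires, +2 burnt)
Step 9: cell (0,1)='.' (+0 fires, +1 burnt)
  fire out at step 9

4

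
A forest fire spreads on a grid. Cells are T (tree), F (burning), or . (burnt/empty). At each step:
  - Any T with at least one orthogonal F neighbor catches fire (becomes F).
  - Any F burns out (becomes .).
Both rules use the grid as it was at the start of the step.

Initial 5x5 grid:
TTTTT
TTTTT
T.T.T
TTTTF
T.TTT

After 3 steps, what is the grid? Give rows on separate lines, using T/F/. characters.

Step 1: 3 trees catch fire, 1 burn out
  TTTTT
  TTTTT
  T.T.F
  TTTF.
  T.TTF
Step 2: 3 trees catch fire, 3 burn out
  TTTTT
  TTTTF
  T.T..
  TTF..
  T.TF.
Step 3: 5 trees catch fire, 3 burn out
  TTTTF
  TTTF.
  T.F..
  TF...
  T.F..

TTTTF
TTTF.
T.F..
TF...
T.F..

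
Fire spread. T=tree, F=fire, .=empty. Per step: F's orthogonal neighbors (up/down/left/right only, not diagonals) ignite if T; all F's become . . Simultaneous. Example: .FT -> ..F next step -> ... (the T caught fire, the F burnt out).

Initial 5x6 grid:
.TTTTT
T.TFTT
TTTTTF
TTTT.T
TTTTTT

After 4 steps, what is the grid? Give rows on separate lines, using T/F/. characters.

Step 1: 7 trees catch fire, 2 burn out
  .TTFTT
  T.F.FF
  TTTFF.
  TTTT.F
  TTTTTT
Step 2: 6 trees catch fire, 7 burn out
  .TF.FF
  T.....
  TTF...
  TTTF..
  TTTTTF
Step 3: 5 trees catch fire, 6 burn out
  .F....
  T.....
  TF....
  TTF...
  TTTFF.
Step 4: 3 trees catch fire, 5 burn out
  ......
  T.....
  F.....
  TF....
  TTF...

......
T.....
F.....
TF....
TTF...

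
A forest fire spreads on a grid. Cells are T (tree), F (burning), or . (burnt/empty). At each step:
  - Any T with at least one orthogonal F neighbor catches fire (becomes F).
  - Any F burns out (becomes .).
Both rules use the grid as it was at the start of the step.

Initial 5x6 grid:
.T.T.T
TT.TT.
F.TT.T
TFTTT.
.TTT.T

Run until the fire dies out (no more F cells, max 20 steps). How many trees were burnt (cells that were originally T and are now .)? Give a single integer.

Step 1: +4 fires, +2 burnt (F count now 4)
Step 2: +4 fires, +4 burnt (F count now 4)
Step 3: +4 fires, +4 burnt (F count now 4)
Step 4: +1 fires, +4 burnt (F count now 1)
Step 5: +2 fires, +1 burnt (F count now 2)
Step 6: +0 fires, +2 burnt (F count now 0)
Fire out after step 6
Initially T: 18, now '.': 27
Total burnt (originally-T cells now '.'): 15

Answer: 15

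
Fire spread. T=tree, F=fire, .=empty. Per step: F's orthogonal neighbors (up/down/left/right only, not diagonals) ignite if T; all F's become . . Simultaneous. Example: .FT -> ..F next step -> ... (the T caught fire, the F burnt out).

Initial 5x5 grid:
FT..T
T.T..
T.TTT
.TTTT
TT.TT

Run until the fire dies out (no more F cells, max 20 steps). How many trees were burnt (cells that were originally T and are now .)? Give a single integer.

Answer: 3

Derivation:
Step 1: +2 fires, +1 burnt (F count now 2)
Step 2: +1 fires, +2 burnt (F count now 1)
Step 3: +0 fires, +1 burnt (F count now 0)
Fire out after step 3
Initially T: 16, now '.': 12
Total burnt (originally-T cells now '.'): 3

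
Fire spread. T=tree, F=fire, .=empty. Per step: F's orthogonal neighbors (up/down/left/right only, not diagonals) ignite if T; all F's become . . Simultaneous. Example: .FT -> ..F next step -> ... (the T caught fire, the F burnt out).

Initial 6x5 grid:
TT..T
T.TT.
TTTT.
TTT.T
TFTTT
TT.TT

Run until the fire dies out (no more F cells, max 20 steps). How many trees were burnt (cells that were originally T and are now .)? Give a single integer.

Answer: 21

Derivation:
Step 1: +4 fires, +1 burnt (F count now 4)
Step 2: +5 fires, +4 burnt (F count now 5)
Step 3: +4 fires, +5 burnt (F count now 4)
Step 4: +5 fires, +4 burnt (F count now 5)
Step 5: +2 fires, +5 burnt (F count now 2)
Step 6: +1 fires, +2 burnt (F count now 1)
Step 7: +0 fires, +1 burnt (F count now 0)
Fire out after step 7
Initially T: 22, now '.': 29
Total burnt (originally-T cells now '.'): 21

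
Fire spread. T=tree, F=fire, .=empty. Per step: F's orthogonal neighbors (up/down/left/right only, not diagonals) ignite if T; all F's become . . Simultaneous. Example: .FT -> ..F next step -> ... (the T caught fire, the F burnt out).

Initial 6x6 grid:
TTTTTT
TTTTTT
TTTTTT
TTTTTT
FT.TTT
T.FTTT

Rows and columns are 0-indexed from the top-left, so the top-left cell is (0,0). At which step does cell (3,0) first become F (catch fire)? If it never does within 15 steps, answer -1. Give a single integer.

Step 1: cell (3,0)='F' (+4 fires, +2 burnt)
  -> target ignites at step 1
Step 2: cell (3,0)='.' (+4 fires, +4 burnt)
Step 3: cell (3,0)='.' (+6 fires, +4 burnt)
Step 4: cell (3,0)='.' (+6 fires, +6 burnt)
Step 5: cell (3,0)='.' (+5 fires, +6 burnt)
Step 6: cell (3,0)='.' (+4 fires, +5 burnt)
Step 7: cell (3,0)='.' (+2 fires, +4 burnt)
Step 8: cell (3,0)='.' (+1 fires, +2 burnt)
Step 9: cell (3,0)='.' (+0 fires, +1 burnt)
  fire out at step 9

1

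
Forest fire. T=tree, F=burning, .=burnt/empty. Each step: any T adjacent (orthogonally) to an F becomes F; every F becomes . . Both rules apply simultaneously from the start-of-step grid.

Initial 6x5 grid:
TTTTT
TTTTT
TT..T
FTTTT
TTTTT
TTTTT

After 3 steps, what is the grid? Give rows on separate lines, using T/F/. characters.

Step 1: 3 trees catch fire, 1 burn out
  TTTTT
  TTTTT
  FT..T
  .FTTT
  FTTTT
  TTTTT
Step 2: 5 trees catch fire, 3 burn out
  TTTTT
  FTTTT
  .F..T
  ..FTT
  .FTTT
  FTTTT
Step 3: 5 trees catch fire, 5 burn out
  FTTTT
  .FTTT
  ....T
  ...FT
  ..FTT
  .FTTT

FTTTT
.FTTT
....T
...FT
..FTT
.FTTT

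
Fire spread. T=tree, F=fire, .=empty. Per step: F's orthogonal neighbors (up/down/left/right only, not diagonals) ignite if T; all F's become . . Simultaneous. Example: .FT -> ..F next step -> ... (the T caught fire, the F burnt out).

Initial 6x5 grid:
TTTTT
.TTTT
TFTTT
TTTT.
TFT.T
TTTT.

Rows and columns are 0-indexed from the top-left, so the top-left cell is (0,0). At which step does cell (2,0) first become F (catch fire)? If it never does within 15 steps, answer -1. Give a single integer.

Step 1: cell (2,0)='F' (+7 fires, +2 burnt)
  -> target ignites at step 1
Step 2: cell (2,0)='.' (+7 fires, +7 burnt)
Step 3: cell (2,0)='.' (+6 fires, +7 burnt)
Step 4: cell (2,0)='.' (+2 fires, +6 burnt)
Step 5: cell (2,0)='.' (+1 fires, +2 burnt)
Step 6: cell (2,0)='.' (+0 fires, +1 burnt)
  fire out at step 6

1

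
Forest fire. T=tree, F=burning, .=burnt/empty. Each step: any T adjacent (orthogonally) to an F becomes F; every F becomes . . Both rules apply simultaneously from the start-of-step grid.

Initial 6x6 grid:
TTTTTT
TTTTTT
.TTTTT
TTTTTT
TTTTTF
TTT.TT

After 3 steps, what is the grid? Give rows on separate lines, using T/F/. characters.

Step 1: 3 trees catch fire, 1 burn out
  TTTTTT
  TTTTTT
  .TTTTT
  TTTTTF
  TTTTF.
  TTT.TF
Step 2: 4 trees catch fire, 3 burn out
  TTTTTT
  TTTTTT
  .TTTTF
  TTTTF.
  TTTF..
  TTT.F.
Step 3: 4 trees catch fire, 4 burn out
  TTTTTT
  TTTTTF
  .TTTF.
  TTTF..
  TTF...
  TTT...

TTTTTT
TTTTTF
.TTTF.
TTTF..
TTF...
TTT...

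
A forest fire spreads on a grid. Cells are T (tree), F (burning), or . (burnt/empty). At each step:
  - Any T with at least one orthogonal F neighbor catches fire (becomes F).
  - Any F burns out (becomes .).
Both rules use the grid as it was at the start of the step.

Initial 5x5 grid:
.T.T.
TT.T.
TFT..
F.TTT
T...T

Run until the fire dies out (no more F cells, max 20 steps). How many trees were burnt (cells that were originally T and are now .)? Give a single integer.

Step 1: +4 fires, +2 burnt (F count now 4)
Step 2: +3 fires, +4 burnt (F count now 3)
Step 3: +1 fires, +3 burnt (F count now 1)
Step 4: +1 fires, +1 burnt (F count now 1)
Step 5: +1 fires, +1 burnt (F count now 1)
Step 6: +0 fires, +1 burnt (F count now 0)
Fire out after step 6
Initially T: 12, now '.': 23
Total burnt (originally-T cells now '.'): 10

Answer: 10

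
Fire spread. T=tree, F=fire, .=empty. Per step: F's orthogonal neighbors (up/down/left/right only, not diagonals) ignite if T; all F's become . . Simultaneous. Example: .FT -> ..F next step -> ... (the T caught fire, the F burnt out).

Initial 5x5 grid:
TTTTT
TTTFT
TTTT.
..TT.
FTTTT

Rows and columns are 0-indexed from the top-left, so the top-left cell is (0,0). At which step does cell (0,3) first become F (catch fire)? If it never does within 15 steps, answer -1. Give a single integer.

Step 1: cell (0,3)='F' (+5 fires, +2 burnt)
  -> target ignites at step 1
Step 2: cell (0,3)='.' (+6 fires, +5 burnt)
Step 3: cell (0,3)='.' (+5 fires, +6 burnt)
Step 4: cell (0,3)='.' (+3 fires, +5 burnt)
Step 5: cell (0,3)='.' (+0 fires, +3 burnt)
  fire out at step 5

1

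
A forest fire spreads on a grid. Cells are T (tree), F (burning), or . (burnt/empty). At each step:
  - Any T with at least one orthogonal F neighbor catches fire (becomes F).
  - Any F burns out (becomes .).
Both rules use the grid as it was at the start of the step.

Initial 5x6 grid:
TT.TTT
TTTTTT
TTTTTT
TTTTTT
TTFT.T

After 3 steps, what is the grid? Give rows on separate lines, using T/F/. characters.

Step 1: 3 trees catch fire, 1 burn out
  TT.TTT
  TTTTTT
  TTTTTT
  TTFTTT
  TF.F.T
Step 2: 4 trees catch fire, 3 burn out
  TT.TTT
  TTTTTT
  TTFTTT
  TF.FTT
  F....T
Step 3: 5 trees catch fire, 4 burn out
  TT.TTT
  TTFTTT
  TF.FTT
  F...FT
  .....T

TT.TTT
TTFTTT
TF.FTT
F...FT
.....T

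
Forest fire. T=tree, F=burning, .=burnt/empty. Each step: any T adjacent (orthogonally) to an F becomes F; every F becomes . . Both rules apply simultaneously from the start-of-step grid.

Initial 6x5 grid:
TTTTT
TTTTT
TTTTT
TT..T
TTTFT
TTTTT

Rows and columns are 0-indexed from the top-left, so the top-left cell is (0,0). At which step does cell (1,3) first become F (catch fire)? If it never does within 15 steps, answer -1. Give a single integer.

Step 1: cell (1,3)='T' (+3 fires, +1 burnt)
Step 2: cell (1,3)='T' (+4 fires, +3 burnt)
Step 3: cell (1,3)='T' (+4 fires, +4 burnt)
Step 4: cell (1,3)='T' (+5 fires, +4 burnt)
Step 5: cell (1,3)='F' (+5 fires, +5 burnt)
  -> target ignites at step 5
Step 6: cell (1,3)='.' (+4 fires, +5 burnt)
Step 7: cell (1,3)='.' (+2 fires, +4 burnt)
Step 8: cell (1,3)='.' (+0 fires, +2 burnt)
  fire out at step 8

5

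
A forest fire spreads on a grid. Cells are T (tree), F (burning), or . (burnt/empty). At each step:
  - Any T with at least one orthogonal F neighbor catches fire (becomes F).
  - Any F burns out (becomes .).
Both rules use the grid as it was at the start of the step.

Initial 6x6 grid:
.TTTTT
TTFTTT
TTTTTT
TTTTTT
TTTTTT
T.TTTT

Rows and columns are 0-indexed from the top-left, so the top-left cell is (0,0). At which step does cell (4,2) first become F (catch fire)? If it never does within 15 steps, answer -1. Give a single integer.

Step 1: cell (4,2)='T' (+4 fires, +1 burnt)
Step 2: cell (4,2)='T' (+7 fires, +4 burnt)
Step 3: cell (4,2)='F' (+7 fires, +7 burnt)
  -> target ignites at step 3
Step 4: cell (4,2)='.' (+7 fires, +7 burnt)
Step 5: cell (4,2)='.' (+4 fires, +7 burnt)
Step 6: cell (4,2)='.' (+3 fires, +4 burnt)
Step 7: cell (4,2)='.' (+1 fires, +3 burnt)
Step 8: cell (4,2)='.' (+0 fires, +1 burnt)
  fire out at step 8

3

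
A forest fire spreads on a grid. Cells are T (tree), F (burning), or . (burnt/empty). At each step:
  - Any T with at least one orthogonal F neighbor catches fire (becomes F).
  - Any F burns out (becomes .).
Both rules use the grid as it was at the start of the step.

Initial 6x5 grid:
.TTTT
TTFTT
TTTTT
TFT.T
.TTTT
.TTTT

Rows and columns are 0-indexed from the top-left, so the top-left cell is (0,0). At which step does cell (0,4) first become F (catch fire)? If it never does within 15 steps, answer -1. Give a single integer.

Step 1: cell (0,4)='T' (+8 fires, +2 burnt)
Step 2: cell (0,4)='T' (+8 fires, +8 burnt)
Step 3: cell (0,4)='F' (+4 fires, +8 burnt)
  -> target ignites at step 3
Step 4: cell (0,4)='.' (+3 fires, +4 burnt)
Step 5: cell (0,4)='.' (+1 fires, +3 burnt)
Step 6: cell (0,4)='.' (+0 fires, +1 burnt)
  fire out at step 6

3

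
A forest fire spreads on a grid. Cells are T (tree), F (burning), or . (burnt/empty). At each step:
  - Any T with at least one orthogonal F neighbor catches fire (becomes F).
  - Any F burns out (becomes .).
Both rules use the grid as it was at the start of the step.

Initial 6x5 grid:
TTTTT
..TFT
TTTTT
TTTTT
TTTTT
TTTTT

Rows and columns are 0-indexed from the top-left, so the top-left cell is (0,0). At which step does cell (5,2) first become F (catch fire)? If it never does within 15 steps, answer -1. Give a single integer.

Step 1: cell (5,2)='T' (+4 fires, +1 burnt)
Step 2: cell (5,2)='T' (+5 fires, +4 burnt)
Step 3: cell (5,2)='T' (+5 fires, +5 burnt)
Step 4: cell (5,2)='T' (+6 fires, +5 burnt)
Step 5: cell (5,2)='F' (+4 fires, +6 burnt)
  -> target ignites at step 5
Step 6: cell (5,2)='.' (+2 fires, +4 burnt)
Step 7: cell (5,2)='.' (+1 fires, +2 burnt)
Step 8: cell (5,2)='.' (+0 fires, +1 burnt)
  fire out at step 8

5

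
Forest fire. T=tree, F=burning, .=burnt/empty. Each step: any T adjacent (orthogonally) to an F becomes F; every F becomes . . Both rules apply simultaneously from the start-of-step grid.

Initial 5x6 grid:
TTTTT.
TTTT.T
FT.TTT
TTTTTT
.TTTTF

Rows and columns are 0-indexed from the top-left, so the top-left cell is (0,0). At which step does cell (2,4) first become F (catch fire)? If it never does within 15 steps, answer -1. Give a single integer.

Step 1: cell (2,4)='T' (+5 fires, +2 burnt)
Step 2: cell (2,4)='T' (+6 fires, +5 burnt)
Step 3: cell (2,4)='F' (+8 fires, +6 burnt)
  -> target ignites at step 3
Step 4: cell (2,4)='.' (+3 fires, +8 burnt)
Step 5: cell (2,4)='.' (+1 fires, +3 burnt)
Step 6: cell (2,4)='.' (+1 fires, +1 burnt)
Step 7: cell (2,4)='.' (+0 fires, +1 burnt)
  fire out at step 7

3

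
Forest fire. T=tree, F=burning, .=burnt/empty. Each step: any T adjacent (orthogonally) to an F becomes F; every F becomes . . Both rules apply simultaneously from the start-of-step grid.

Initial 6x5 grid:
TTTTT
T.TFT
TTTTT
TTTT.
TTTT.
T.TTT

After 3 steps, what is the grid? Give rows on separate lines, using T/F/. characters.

Step 1: 4 trees catch fire, 1 burn out
  TTTFT
  T.F.F
  TTTFT
  TTTT.
  TTTT.
  T.TTT
Step 2: 5 trees catch fire, 4 burn out
  TTF.F
  T....
  TTF.F
  TTTF.
  TTTT.
  T.TTT
Step 3: 4 trees catch fire, 5 burn out
  TF...
  T....
  TF...
  TTF..
  TTTF.
  T.TTT

TF...
T....
TF...
TTF..
TTTF.
T.TTT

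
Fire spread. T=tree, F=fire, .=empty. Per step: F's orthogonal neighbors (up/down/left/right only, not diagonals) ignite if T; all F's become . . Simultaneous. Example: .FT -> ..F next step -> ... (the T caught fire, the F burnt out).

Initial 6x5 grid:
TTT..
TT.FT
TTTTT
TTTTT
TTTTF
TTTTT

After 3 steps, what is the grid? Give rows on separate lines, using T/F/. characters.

Step 1: 5 trees catch fire, 2 burn out
  TTT..
  TT..F
  TTTFT
  TTTTF
  TTTF.
  TTTTF
Step 2: 5 trees catch fire, 5 burn out
  TTT..
  TT...
  TTF.F
  TTTF.
  TTF..
  TTTF.
Step 3: 4 trees catch fire, 5 burn out
  TTT..
  TT...
  TF...
  TTF..
  TF...
  TTF..

TTT..
TT...
TF...
TTF..
TF...
TTF..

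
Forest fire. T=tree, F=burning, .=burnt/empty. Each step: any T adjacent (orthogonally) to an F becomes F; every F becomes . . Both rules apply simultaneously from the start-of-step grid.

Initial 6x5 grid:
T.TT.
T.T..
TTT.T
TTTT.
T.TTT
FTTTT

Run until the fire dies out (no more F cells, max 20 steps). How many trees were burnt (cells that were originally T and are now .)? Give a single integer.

Step 1: +2 fires, +1 burnt (F count now 2)
Step 2: +2 fires, +2 burnt (F count now 2)
Step 3: +4 fires, +2 burnt (F count now 4)
Step 4: +5 fires, +4 burnt (F count now 5)
Step 5: +4 fires, +5 burnt (F count now 4)
Step 6: +1 fires, +4 burnt (F count now 1)
Step 7: +1 fires, +1 burnt (F count now 1)
Step 8: +1 fires, +1 burnt (F count now 1)
Step 9: +0 fires, +1 burnt (F count now 0)
Fire out after step 9
Initially T: 21, now '.': 29
Total burnt (originally-T cells now '.'): 20

Answer: 20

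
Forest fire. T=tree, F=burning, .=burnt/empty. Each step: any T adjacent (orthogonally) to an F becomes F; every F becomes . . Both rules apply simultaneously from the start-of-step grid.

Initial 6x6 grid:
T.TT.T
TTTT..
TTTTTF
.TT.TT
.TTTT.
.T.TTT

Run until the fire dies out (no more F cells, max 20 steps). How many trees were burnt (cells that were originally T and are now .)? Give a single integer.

Step 1: +2 fires, +1 burnt (F count now 2)
Step 2: +2 fires, +2 burnt (F count now 2)
Step 3: +3 fires, +2 burnt (F count now 3)
Step 4: +6 fires, +3 burnt (F count now 6)
Step 5: +7 fires, +6 burnt (F count now 7)
Step 6: +2 fires, +7 burnt (F count now 2)
Step 7: +2 fires, +2 burnt (F count now 2)
Step 8: +0 fires, +2 burnt (F count now 0)
Fire out after step 8
Initially T: 25, now '.': 35
Total burnt (originally-T cells now '.'): 24

Answer: 24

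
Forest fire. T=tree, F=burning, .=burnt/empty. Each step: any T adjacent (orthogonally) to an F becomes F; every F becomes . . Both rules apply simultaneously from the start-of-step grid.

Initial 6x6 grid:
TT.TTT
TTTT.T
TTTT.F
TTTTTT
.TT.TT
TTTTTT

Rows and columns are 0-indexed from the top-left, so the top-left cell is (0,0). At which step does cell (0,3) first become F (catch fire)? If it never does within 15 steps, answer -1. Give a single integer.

Step 1: cell (0,3)='T' (+2 fires, +1 burnt)
Step 2: cell (0,3)='T' (+3 fires, +2 burnt)
Step 3: cell (0,3)='T' (+4 fires, +3 burnt)
Step 4: cell (0,3)='F' (+4 fires, +4 burnt)
  -> target ignites at step 4
Step 5: cell (0,3)='.' (+5 fires, +4 burnt)
Step 6: cell (0,3)='.' (+5 fires, +5 burnt)
Step 7: cell (0,3)='.' (+3 fires, +5 burnt)
Step 8: cell (0,3)='.' (+3 fires, +3 burnt)
Step 9: cell (0,3)='.' (+1 fires, +3 burnt)
Step 10: cell (0,3)='.' (+0 fires, +1 burnt)
  fire out at step 10

4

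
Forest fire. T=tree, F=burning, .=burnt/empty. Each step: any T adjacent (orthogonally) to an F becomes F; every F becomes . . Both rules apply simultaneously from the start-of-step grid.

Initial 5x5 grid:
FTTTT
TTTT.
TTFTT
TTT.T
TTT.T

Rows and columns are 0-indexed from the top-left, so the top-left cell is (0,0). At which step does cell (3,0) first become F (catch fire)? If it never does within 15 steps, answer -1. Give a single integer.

Step 1: cell (3,0)='T' (+6 fires, +2 burnt)
Step 2: cell (3,0)='T' (+7 fires, +6 burnt)
Step 3: cell (3,0)='F' (+4 fires, +7 burnt)
  -> target ignites at step 3
Step 4: cell (3,0)='.' (+3 fires, +4 burnt)
Step 5: cell (3,0)='.' (+0 fires, +3 burnt)
  fire out at step 5

3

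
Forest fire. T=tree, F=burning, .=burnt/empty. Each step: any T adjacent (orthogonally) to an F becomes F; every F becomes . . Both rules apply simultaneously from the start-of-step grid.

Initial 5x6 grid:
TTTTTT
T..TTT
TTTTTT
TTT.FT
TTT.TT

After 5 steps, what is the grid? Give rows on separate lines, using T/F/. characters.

Step 1: 3 trees catch fire, 1 burn out
  TTTTTT
  T..TTT
  TTTTFT
  TTT..F
  TTT.FT
Step 2: 4 trees catch fire, 3 burn out
  TTTTTT
  T..TFT
  TTTF.F
  TTT...
  TTT..F
Step 3: 4 trees catch fire, 4 burn out
  TTTTFT
  T..F.F
  TTF...
  TTT...
  TTT...
Step 4: 4 trees catch fire, 4 burn out
  TTTF.F
  T.....
  TF....
  TTF...
  TTT...
Step 5: 4 trees catch fire, 4 burn out
  TTF...
  T.....
  F.....
  TF....
  TTF...

TTF...
T.....
F.....
TF....
TTF...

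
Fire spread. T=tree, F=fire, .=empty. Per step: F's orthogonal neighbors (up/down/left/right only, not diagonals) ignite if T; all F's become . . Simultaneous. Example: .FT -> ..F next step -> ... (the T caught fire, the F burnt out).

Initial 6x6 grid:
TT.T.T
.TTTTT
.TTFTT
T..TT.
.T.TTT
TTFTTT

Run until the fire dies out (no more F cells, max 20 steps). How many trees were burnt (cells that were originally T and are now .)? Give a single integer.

Step 1: +6 fires, +2 burnt (F count now 6)
Step 2: +10 fires, +6 burnt (F count now 10)
Step 3: +4 fires, +10 burnt (F count now 4)
Step 4: +3 fires, +4 burnt (F count now 3)
Step 5: +1 fires, +3 burnt (F count now 1)
Step 6: +0 fires, +1 burnt (F count now 0)
Fire out after step 6
Initially T: 25, now '.': 35
Total burnt (originally-T cells now '.'): 24

Answer: 24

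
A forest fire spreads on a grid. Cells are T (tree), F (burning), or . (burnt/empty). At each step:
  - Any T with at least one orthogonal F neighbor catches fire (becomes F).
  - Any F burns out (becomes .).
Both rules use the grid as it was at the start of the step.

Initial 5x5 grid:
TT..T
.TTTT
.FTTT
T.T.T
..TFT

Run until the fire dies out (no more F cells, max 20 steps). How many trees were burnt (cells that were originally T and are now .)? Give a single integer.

Answer: 14

Derivation:
Step 1: +4 fires, +2 burnt (F count now 4)
Step 2: +5 fires, +4 burnt (F count now 5)
Step 3: +3 fires, +5 burnt (F count now 3)
Step 4: +1 fires, +3 burnt (F count now 1)
Step 5: +1 fires, +1 burnt (F count now 1)
Step 6: +0 fires, +1 burnt (F count now 0)
Fire out after step 6
Initially T: 15, now '.': 24
Total burnt (originally-T cells now '.'): 14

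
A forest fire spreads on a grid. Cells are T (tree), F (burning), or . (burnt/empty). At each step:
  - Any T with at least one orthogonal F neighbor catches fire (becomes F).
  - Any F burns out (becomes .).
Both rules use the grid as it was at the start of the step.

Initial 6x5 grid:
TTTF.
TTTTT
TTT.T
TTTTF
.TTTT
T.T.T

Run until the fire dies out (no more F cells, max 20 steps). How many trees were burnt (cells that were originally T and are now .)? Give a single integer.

Answer: 22

Derivation:
Step 1: +5 fires, +2 burnt (F count now 5)
Step 2: +6 fires, +5 burnt (F count now 6)
Step 3: +5 fires, +6 burnt (F count now 5)
Step 4: +5 fires, +5 burnt (F count now 5)
Step 5: +1 fires, +5 burnt (F count now 1)
Step 6: +0 fires, +1 burnt (F count now 0)
Fire out after step 6
Initially T: 23, now '.': 29
Total burnt (originally-T cells now '.'): 22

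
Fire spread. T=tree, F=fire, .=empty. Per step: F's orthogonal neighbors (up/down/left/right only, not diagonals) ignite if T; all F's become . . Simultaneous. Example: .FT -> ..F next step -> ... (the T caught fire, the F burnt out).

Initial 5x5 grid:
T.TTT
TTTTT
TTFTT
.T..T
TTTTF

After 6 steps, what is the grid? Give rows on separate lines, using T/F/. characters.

Step 1: 5 trees catch fire, 2 burn out
  T.TTT
  TTFTT
  TF.FT
  .T..F
  TTTF.
Step 2: 7 trees catch fire, 5 burn out
  T.FTT
  TF.FT
  F...F
  .F...
  TTF..
Step 3: 4 trees catch fire, 7 burn out
  T..FT
  F...F
  .....
  .....
  TF...
Step 4: 3 trees catch fire, 4 burn out
  F...F
  .....
  .....
  .....
  F....
Step 5: 0 trees catch fire, 3 burn out
  .....
  .....
  .....
  .....
  .....
Step 6: 0 trees catch fire, 0 burn out
  .....
  .....
  .....
  .....
  .....

.....
.....
.....
.....
.....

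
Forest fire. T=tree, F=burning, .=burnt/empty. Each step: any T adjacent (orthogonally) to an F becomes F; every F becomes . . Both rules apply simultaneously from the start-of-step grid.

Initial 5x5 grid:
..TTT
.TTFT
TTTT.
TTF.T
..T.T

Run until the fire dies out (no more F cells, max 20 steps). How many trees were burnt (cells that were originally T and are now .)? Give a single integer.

Step 1: +7 fires, +2 burnt (F count now 7)
Step 2: +5 fires, +7 burnt (F count now 5)
Step 3: +1 fires, +5 burnt (F count now 1)
Step 4: +0 fires, +1 burnt (F count now 0)
Fire out after step 4
Initially T: 15, now '.': 23
Total burnt (originally-T cells now '.'): 13

Answer: 13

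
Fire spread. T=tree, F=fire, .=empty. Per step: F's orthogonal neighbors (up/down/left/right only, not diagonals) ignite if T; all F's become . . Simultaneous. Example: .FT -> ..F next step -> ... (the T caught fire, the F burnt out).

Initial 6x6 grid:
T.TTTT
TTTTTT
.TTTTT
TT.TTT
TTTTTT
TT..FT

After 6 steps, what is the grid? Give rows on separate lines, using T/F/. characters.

Step 1: 2 trees catch fire, 1 burn out
  T.TTTT
  TTTTTT
  .TTTTT
  TT.TTT
  TTTTFT
  TT...F
Step 2: 3 trees catch fire, 2 burn out
  T.TTTT
  TTTTTT
  .TTTTT
  TT.TFT
  TTTF.F
  TT....
Step 3: 4 trees catch fire, 3 burn out
  T.TTTT
  TTTTTT
  .TTTFT
  TT.F.F
  TTF...
  TT....
Step 4: 4 trees catch fire, 4 burn out
  T.TTTT
  TTTTFT
  .TTF.F
  TT....
  TF....
  TT....
Step 5: 7 trees catch fire, 4 burn out
  T.TTFT
  TTTF.F
  .TF...
  TF....
  F.....
  TF....
Step 6: 6 trees catch fire, 7 burn out
  T.TF.F
  TTF...
  .F....
  F.....
  ......
  F.....

T.TF.F
TTF...
.F....
F.....
......
F.....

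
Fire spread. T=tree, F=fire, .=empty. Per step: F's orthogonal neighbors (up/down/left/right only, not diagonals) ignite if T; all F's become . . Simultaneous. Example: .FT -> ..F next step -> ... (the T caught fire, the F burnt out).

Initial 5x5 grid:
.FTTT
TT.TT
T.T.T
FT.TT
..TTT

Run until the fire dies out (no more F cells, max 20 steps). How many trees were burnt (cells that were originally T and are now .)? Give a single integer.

Step 1: +4 fires, +2 burnt (F count now 4)
Step 2: +2 fires, +4 burnt (F count now 2)
Step 3: +2 fires, +2 burnt (F count now 2)
Step 4: +1 fires, +2 burnt (F count now 1)
Step 5: +1 fires, +1 burnt (F count now 1)
Step 6: +1 fires, +1 burnt (F count now 1)
Step 7: +2 fires, +1 burnt (F count now 2)
Step 8: +1 fires, +2 burnt (F count now 1)
Step 9: +1 fires, +1 burnt (F count now 1)
Step 10: +0 fires, +1 burnt (F count now 0)
Fire out after step 10
Initially T: 16, now '.': 24
Total burnt (originally-T cells now '.'): 15

Answer: 15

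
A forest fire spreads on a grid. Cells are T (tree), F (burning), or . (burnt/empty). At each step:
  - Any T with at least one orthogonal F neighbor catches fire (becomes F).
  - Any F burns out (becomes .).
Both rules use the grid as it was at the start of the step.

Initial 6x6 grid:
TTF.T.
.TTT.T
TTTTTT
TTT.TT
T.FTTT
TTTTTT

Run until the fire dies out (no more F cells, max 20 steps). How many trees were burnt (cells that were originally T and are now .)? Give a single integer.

Step 1: +5 fires, +2 burnt (F count now 5)
Step 2: +8 fires, +5 burnt (F count now 8)
Step 3: +7 fires, +8 burnt (F count now 7)
Step 4: +5 fires, +7 burnt (F count now 5)
Step 5: +1 fires, +5 burnt (F count now 1)
Step 6: +1 fires, +1 burnt (F count now 1)
Step 7: +0 fires, +1 burnt (F count now 0)
Fire out after step 7
Initially T: 28, now '.': 35
Total burnt (originally-T cells now '.'): 27

Answer: 27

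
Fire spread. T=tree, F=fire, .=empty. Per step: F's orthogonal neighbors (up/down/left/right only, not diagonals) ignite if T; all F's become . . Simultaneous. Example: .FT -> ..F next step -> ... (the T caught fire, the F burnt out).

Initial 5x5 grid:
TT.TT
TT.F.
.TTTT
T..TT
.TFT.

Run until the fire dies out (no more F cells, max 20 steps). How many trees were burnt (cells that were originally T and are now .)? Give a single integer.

Step 1: +4 fires, +2 burnt (F count now 4)
Step 2: +4 fires, +4 burnt (F count now 4)
Step 3: +2 fires, +4 burnt (F count now 2)
Step 4: +1 fires, +2 burnt (F count now 1)
Step 5: +2 fires, +1 burnt (F count now 2)
Step 6: +1 fires, +2 burnt (F count now 1)
Step 7: +0 fires, +1 burnt (F count now 0)
Fire out after step 7
Initially T: 15, now '.': 24
Total burnt (originally-T cells now '.'): 14

Answer: 14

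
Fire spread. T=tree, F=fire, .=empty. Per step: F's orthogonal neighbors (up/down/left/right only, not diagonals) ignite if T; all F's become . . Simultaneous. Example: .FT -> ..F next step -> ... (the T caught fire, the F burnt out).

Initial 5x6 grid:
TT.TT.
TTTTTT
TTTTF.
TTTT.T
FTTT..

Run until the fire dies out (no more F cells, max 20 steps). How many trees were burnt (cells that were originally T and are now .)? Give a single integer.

Answer: 21

Derivation:
Step 1: +4 fires, +2 burnt (F count now 4)
Step 2: +8 fires, +4 burnt (F count now 8)
Step 3: +6 fires, +8 burnt (F count now 6)
Step 4: +2 fires, +6 burnt (F count now 2)
Step 5: +1 fires, +2 burnt (F count now 1)
Step 6: +0 fires, +1 burnt (F count now 0)
Fire out after step 6
Initially T: 22, now '.': 29
Total burnt (originally-T cells now '.'): 21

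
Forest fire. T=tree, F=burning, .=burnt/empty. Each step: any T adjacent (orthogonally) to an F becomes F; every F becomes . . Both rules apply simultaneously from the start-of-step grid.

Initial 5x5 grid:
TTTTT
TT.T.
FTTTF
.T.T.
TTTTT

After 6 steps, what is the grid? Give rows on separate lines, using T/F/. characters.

Step 1: 3 trees catch fire, 2 burn out
  TTTTT
  FT.T.
  .FTF.
  .T.T.
  TTTTT
Step 2: 6 trees catch fire, 3 burn out
  FTTTT
  .F.F.
  ..F..
  .F.F.
  TTTTT
Step 3: 4 trees catch fire, 6 burn out
  .FTFT
  .....
  .....
  .....
  TFTFT
Step 4: 5 trees catch fire, 4 burn out
  ..F.F
  .....
  .....
  .....
  F.F.F
Step 5: 0 trees catch fire, 5 burn out
  .....
  .....
  .....
  .....
  .....
Step 6: 0 trees catch fire, 0 burn out
  .....
  .....
  .....
  .....
  .....

.....
.....
.....
.....
.....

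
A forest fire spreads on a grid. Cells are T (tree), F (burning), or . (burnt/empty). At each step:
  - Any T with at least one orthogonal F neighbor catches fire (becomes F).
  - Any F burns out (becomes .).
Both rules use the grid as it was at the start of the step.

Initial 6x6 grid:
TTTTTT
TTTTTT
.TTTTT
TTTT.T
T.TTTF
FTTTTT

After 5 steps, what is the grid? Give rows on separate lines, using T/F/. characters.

Step 1: 5 trees catch fire, 2 burn out
  TTTTTT
  TTTTTT
  .TTTTT
  TTTT.F
  F.TTF.
  .FTTTF
Step 2: 5 trees catch fire, 5 burn out
  TTTTTT
  TTTTTT
  .TTTTF
  FTTT..
  ..TF..
  ..FTF.
Step 3: 6 trees catch fire, 5 burn out
  TTTTTT
  TTTTTF
  .TTTF.
  .FTF..
  ..F...
  ...F..
Step 4: 5 trees catch fire, 6 burn out
  TTTTTF
  TTTTF.
  .FTF..
  ..F...
  ......
  ......
Step 5: 4 trees catch fire, 5 burn out
  TTTTF.
  TFTF..
  ..F...
  ......
  ......
  ......

TTTTF.
TFTF..
..F...
......
......
......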